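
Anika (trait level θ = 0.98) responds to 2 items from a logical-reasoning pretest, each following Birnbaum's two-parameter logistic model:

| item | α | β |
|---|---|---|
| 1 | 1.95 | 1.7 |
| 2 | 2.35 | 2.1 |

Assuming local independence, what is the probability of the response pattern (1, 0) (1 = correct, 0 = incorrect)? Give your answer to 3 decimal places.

0.184

P(θ) = 1 / (1 + exp(−α(θ − β)))
P_1 = 1/(1+e^{1.4040}) = 0.1972
P_2 = 1/(1+e^{2.6320}) = 0.0671
L = P_1 × (1−P_2) = 0.1972 × 0.9329 = 0.18395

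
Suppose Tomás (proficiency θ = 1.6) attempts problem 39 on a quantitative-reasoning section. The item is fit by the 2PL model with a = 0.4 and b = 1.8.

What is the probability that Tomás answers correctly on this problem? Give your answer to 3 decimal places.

0.480

P(θ) = 1 / (1 + exp(−a(θ − b)))
Exponent: 0.4 × (1.6 − 1.8) = -0.0800
1/(1 + e^{0.0800}) = 0.4800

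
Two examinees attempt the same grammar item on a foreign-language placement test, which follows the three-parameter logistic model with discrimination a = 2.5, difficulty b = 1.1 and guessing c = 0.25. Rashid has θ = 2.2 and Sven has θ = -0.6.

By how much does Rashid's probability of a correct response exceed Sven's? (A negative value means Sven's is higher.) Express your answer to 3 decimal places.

0.694

P(θ) = c + (1 − c) · 1 / (1 + exp(−a(θ − b)))
P(Rashid) = 0.9549  [exponent 2.7500]
P(Sven) = 0.2605  [exponent -4.2500]
Difference = 0.9549 − 0.2605 = 0.6944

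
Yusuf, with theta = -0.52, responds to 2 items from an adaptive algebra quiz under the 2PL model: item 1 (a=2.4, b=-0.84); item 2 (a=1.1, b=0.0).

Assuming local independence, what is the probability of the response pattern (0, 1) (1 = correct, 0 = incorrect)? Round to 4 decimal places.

P(theta) = 1 / (1 + exp(−a(theta − b)))
P_1 = 1/(1+e^{-0.7680}) = 0.6831
P_2 = 1/(1+e^{0.5720}) = 0.3608
L = (1−P_1) × P_2 = 0.3169 × 0.3608 = 0.11433

0.1143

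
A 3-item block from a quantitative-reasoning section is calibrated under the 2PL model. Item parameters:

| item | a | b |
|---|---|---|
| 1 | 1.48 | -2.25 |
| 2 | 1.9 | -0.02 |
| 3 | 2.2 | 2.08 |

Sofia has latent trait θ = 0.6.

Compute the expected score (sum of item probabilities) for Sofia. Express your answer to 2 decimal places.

1.79

P(θ) = 1 / (1 + exp(−a(θ − b)))
P_1 = 1/(1+e^{-4.2180}) = 0.9855
P_2 = 1/(1+e^{-1.1780}) = 0.7646
P_3 = 1/(1+e^{3.2560}) = 0.0371
E[score] = 0.9855 + 0.7646 + 0.0371 = 1.7872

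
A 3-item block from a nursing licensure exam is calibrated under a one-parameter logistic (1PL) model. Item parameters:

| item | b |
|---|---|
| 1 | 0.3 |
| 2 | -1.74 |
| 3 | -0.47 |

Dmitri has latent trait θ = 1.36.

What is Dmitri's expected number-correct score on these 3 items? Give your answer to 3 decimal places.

P(θ) = 1 / (1 + exp(−(θ − b)))
P_1 = 1/(1+e^{-1.0600}) = 0.7427
P_2 = 1/(1+e^{-3.1000}) = 0.9569
P_3 = 1/(1+e^{-1.8300}) = 0.8618
E[score] = 0.7427 + 0.9569 + 0.8618 = 2.5613

2.561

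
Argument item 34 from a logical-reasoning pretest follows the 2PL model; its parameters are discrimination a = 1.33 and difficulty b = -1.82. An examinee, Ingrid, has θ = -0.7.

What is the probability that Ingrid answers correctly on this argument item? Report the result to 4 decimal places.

P(θ) = 1 / (1 + exp(−a(θ − b)))
Exponent: 1.33 × (-0.7 − (-1.82)) = 1.4896
1/(1 + e^{-1.4896}) = 0.8160

0.8160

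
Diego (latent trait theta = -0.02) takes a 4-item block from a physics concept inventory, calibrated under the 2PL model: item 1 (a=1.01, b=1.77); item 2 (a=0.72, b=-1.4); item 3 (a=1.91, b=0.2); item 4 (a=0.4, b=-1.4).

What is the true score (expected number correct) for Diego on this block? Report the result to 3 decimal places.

1.902

P(theta) = 1 / (1 + exp(−a(theta − b)))
P_1 = 1/(1+e^{1.8079}) = 0.1409
P_2 = 1/(1+e^{-0.9936}) = 0.7298
P_3 = 1/(1+e^{0.4202}) = 0.3965
P_4 = 1/(1+e^{-0.5520}) = 0.6346
E[score] = 0.1409 + 0.7298 + 0.3965 + 0.6346 = 1.9018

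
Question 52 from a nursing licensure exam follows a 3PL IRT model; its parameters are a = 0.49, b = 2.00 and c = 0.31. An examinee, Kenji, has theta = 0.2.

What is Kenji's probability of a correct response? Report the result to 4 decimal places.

0.5120

P(theta) = c + (1 − c) · 1 / (1 + exp(−a(theta − b)))
Exponent: 0.49 × (0.2 − 2.00) = -0.8820
1/(1 + e^{0.8820}) = 0.2928
P = 0.31 + 0.69 × 0.2928 = 0.5120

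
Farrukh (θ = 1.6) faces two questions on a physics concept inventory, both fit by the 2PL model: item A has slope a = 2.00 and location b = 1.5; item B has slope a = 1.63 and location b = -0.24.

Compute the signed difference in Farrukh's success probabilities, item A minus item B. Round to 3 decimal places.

-0.403

P(θ) = 1 / (1 + exp(−a(θ − b)))
P_A = 0.5498
P_B = 0.9525
P_A − P_B = -0.4027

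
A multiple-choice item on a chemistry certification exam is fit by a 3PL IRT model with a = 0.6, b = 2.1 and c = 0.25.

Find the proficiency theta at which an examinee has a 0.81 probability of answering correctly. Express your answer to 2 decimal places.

P(theta) = c + (1 − c) · 1 / (1 + exp(−a(theta − b)))
Remove guessing floor: (0.81 − 0.25)/(1 − 0.25) = 0.7467
logit = ln(0.7467/0.2533) = 1.0809
theta = b + logit/(a) = 2.1 + 1.0809/0.6000 = 3.9015

3.90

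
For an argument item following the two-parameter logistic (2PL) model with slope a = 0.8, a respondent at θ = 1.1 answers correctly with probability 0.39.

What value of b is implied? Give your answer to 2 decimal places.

P(θ) = 1 / (1 + exp(−a(θ − b)))
logit(0.39) = ln(0.39/0.61) = -0.4473
b = θ − logit/(a) = 1.1 − (-0.4473)/0.8000 = 1.6591

1.66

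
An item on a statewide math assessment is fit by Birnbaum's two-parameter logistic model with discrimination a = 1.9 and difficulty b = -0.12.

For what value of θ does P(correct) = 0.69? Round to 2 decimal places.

0.30

P(θ) = 1 / (1 + exp(−a(θ − b)))
logit = ln(0.6900/0.3100) = 0.8001
θ = b + logit/(a) = -0.12 + 0.8001/1.9000 = 0.3011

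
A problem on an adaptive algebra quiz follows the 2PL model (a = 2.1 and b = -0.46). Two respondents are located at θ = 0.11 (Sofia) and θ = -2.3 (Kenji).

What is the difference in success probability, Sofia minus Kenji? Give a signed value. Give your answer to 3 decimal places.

0.747

P(θ) = 1 / (1 + exp(−a(θ − b)))
P(Sofia) = 0.7680  [exponent 1.1970]
P(Kenji) = 0.0206  [exponent -3.8640]
Difference = 0.7680 − 0.0206 = 0.7474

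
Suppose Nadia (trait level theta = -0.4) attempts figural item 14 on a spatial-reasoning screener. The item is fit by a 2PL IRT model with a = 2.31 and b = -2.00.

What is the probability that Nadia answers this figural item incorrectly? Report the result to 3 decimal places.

P(theta) = 1 / (1 + exp(−a(theta − b)))
Exponent: 2.31 × (-0.4 − (-2.00)) = 3.6960
1/(1 + e^{-3.6960}) = 0.9758
P(incorrect) = 1 − 0.9758 = 0.0242

0.024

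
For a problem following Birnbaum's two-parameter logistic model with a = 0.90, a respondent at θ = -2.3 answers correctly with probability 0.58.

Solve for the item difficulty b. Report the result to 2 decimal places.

-2.66

P(θ) = 1 / (1 + exp(−a(θ − b)))
logit(0.58) = ln(0.58/0.42) = 0.3228
b = θ − logit/(a) = -2.3 − 0.3228/0.9000 = -2.6586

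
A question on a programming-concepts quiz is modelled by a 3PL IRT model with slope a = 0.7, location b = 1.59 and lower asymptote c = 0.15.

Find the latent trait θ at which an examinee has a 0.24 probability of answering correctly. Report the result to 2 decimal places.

P(θ) = c + (1 − c) · 1 / (1 + exp(−a(θ − b)))
Remove guessing floor: (0.24 − 0.15)/(1 − 0.15) = 0.1059
logit = ln(0.1059/0.8941) = -2.1335
θ = b + logit/(a) = 1.59 + (-2.1335)/0.7000 = -1.4579

-1.46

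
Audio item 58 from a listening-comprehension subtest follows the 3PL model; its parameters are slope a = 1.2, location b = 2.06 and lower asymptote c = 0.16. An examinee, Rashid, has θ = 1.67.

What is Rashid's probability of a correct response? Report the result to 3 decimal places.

0.483

P(θ) = c + (1 − c) · 1 / (1 + exp(−a(θ − b)))
Exponent: 1.2 × (1.67 − 2.06) = -0.4680
1/(1 + e^{0.4680}) = 0.3851
P = 0.16 + 0.84 × 0.3851 = 0.4835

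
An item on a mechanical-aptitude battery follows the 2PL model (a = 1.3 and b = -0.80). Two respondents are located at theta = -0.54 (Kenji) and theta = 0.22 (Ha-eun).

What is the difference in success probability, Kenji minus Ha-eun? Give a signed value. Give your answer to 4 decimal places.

-0.2065

P(theta) = 1 / (1 + exp(−a(theta − b)))
P(Kenji) = 0.5837  [exponent 0.3380]
P(Ha-eun) = 0.7902  [exponent 1.3260]
Difference = 0.5837 − 0.7902 = -0.2065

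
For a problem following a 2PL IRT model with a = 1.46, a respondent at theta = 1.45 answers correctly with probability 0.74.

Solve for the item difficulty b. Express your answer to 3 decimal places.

0.734

P(theta) = 1 / (1 + exp(−a(theta − b)))
logit(0.74) = ln(0.74/0.26) = 1.0460
b = theta − logit/(a) = 1.45 − 1.0460/1.4600 = 0.7336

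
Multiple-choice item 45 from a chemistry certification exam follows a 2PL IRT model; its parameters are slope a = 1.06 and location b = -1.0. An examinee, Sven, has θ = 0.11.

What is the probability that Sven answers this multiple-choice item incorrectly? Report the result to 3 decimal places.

0.236

P(θ) = 1 / (1 + exp(−a(θ − b)))
Exponent: 1.06 × (0.11 − (-1.0)) = 1.1766
1/(1 + e^{-1.1766}) = 0.7643
P(incorrect) = 1 − 0.7643 = 0.2357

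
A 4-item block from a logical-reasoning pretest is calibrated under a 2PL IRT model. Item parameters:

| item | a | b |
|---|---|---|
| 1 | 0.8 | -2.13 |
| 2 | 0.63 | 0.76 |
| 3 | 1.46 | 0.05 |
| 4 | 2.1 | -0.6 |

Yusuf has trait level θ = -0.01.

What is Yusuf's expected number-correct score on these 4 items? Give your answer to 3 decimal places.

2.480

P(θ) = 1 / (1 + exp(−a(θ − b)))
P_1 = 1/(1+e^{-1.6960}) = 0.8450
P_2 = 1/(1+e^{0.4851}) = 0.3810
P_3 = 1/(1+e^{0.0876}) = 0.4781
P_4 = 1/(1+e^{-1.2390}) = 0.7754
E[score] = 0.8450 + 0.3810 + 0.4781 + 0.7754 = 2.4796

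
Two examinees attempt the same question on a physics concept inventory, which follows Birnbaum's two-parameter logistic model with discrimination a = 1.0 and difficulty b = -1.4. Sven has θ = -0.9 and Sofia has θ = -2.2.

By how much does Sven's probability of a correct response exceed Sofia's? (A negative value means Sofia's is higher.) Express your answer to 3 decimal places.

P(θ) = 1 / (1 + exp(−a(θ − b)))
P(Sven) = 0.6225  [exponent 0.5000]
P(Sofia) = 0.3100  [exponent -0.8000]
Difference = 0.6225 − 0.3100 = 0.3124

0.312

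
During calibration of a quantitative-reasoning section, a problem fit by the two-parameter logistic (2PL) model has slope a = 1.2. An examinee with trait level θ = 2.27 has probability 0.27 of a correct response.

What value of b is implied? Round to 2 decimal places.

3.10

P(θ) = 1 / (1 + exp(−a(θ − b)))
logit(0.27) = ln(0.27/0.73) = -0.9946
b = θ − logit/(a) = 2.27 − (-0.9946)/1.2000 = 3.0989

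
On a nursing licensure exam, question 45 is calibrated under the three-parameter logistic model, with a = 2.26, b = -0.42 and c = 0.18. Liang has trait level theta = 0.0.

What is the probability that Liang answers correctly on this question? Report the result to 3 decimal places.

P(theta) = c + (1 − c) · 1 / (1 + exp(−a(theta − b)))
Exponent: 2.26 × (0.0 − (-0.42)) = 0.9492
1/(1 + e^{-0.9492}) = 0.7210
P = 0.18 + 0.82 × 0.7210 = 0.7712

0.771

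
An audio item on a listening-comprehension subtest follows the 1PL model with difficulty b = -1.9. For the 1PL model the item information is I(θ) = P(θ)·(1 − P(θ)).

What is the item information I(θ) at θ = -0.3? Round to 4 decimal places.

0.1398

P = 1/(1+e^{-1.6000}) = 0.8320
P(1−P) = 0.8320 × 0.1680 = 0.1398
I = P(1−P) = 0.13976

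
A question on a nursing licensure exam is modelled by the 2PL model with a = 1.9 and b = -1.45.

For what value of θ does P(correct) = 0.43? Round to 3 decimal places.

-1.598

P(θ) = 1 / (1 + exp(−a(θ − b)))
logit = ln(0.4300/0.5700) = -0.2819
θ = b + logit/(a) = -1.45 + (-0.2819)/1.9000 = -1.5983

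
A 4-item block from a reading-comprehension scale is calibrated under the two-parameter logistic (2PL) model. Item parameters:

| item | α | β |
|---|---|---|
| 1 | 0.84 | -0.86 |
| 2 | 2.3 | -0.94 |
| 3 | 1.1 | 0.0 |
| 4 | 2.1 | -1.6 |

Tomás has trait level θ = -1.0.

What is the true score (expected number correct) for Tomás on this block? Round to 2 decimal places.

P(θ) = 1 / (1 + exp(−α(θ − β)))
P_1 = 1/(1+e^{0.1176}) = 0.4706
P_2 = 1/(1+e^{0.1380}) = 0.4656
P_3 = 1/(1+e^{1.1000}) = 0.2497
P_4 = 1/(1+e^{-1.2600}) = 0.7790
E[score] = 0.4706 + 0.4656 + 0.2497 + 0.7790 = 1.9650

1.96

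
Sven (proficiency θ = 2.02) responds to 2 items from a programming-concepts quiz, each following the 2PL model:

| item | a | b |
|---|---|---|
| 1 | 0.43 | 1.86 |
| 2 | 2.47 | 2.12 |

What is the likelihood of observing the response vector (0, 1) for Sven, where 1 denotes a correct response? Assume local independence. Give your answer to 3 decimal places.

P(θ) = 1 / (1 + exp(−a(θ − b)))
P_1 = 1/(1+e^{-0.0688}) = 0.5172
P_2 = 1/(1+e^{0.2470}) = 0.4386
L = (1−P_1) × P_2 = 0.4828 × 0.4386 = 0.21174

0.212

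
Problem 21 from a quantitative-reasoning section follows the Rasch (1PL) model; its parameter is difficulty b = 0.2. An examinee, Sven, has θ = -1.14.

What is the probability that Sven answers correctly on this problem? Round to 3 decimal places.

P(θ) = 1 / (1 + exp(−(θ − b)))
Exponent: (-1.14 − 0.2) = -1.3400
1/(1 + e^{1.3400}) = 0.2075
P = 0.2075

0.208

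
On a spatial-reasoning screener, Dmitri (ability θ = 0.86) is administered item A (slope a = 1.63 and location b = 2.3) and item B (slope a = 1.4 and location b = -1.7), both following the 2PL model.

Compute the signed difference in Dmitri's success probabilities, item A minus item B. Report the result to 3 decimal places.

-0.886

P(θ) = 1 / (1 + exp(−a(θ − b)))
P_A = 0.0873
P_B = 0.9730
P_A − P_B = -0.8857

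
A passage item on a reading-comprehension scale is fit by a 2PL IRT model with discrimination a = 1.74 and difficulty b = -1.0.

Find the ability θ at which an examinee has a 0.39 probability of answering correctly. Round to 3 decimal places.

P(θ) = 1 / (1 + exp(−a(θ − b)))
logit = ln(0.3900/0.6100) = -0.4473
θ = b + logit/(a) = -1.0 + (-0.4473)/1.7400 = -1.2571

-1.257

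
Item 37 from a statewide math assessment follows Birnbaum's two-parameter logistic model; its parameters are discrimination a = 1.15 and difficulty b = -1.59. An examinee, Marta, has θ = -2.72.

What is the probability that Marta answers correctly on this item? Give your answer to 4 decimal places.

P(θ) = 1 / (1 + exp(−a(θ − b)))
Exponent: 1.15 × (-2.72 − (-1.59)) = -1.2995
1/(1 + e^{1.2995}) = 0.2142

0.2142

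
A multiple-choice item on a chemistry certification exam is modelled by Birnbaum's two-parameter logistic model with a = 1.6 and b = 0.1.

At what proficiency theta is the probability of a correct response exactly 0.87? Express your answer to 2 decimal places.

1.29

P(theta) = 1 / (1 + exp(−a(theta − b)))
logit = ln(0.8700/0.1300) = 1.9010
theta = b + logit/(a) = 0.1 + 1.9010/1.6000 = 1.2881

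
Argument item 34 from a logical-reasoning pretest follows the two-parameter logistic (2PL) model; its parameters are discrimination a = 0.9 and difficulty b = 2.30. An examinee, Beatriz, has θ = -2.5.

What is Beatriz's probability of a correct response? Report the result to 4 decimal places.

P(θ) = 1 / (1 + exp(−a(θ − b)))
Exponent: 0.9 × (-2.5 − 2.30) = -4.3200
1/(1 + e^{4.3200}) = 0.0131

0.0131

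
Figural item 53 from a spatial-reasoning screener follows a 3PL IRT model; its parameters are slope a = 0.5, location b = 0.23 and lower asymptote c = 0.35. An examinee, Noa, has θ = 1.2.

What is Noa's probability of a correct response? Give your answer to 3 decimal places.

0.752

P(θ) = c + (1 − c) · 1 / (1 + exp(−a(θ − b)))
Exponent: 0.5 × (1.2 − 0.23) = 0.4850
1/(1 + e^{-0.4850}) = 0.6189
P = 0.35 + 0.65 × 0.6189 = 0.7523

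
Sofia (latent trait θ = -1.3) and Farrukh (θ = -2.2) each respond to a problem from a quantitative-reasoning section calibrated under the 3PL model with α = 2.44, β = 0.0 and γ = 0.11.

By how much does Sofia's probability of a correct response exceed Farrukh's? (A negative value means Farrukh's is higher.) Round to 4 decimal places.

P(θ) = γ + (1 − γ) · 1 / (1 + exp(−α(θ − β)))
P(Sofia) = 0.1458  [exponent -3.1720]
P(Farrukh) = 0.1141  [exponent -5.3680]
Difference = 0.1458 − 0.1141 = 0.0317

0.0317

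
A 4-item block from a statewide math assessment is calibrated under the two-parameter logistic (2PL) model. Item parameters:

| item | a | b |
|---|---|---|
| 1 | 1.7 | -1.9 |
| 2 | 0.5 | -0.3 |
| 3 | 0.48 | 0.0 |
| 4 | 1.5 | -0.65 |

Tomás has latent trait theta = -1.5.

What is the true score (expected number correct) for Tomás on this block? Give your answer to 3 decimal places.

1.564

P(theta) = 1 / (1 + exp(−a(theta − b)))
P_1 = 1/(1+e^{-0.6800}) = 0.6637
P_2 = 1/(1+e^{0.6000}) = 0.3543
P_3 = 1/(1+e^{0.7200}) = 0.3274
P_4 = 1/(1+e^{1.2750}) = 0.2184
E[score] = 0.6637 + 0.3543 + 0.3274 + 0.2184 = 1.5639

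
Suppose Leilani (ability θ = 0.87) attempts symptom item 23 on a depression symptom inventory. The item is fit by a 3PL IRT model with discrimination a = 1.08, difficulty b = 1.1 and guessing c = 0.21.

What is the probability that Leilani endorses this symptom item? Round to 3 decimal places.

0.556

P(θ) = c + (1 − c) · 1 / (1 + exp(−a(θ − b)))
Exponent: 1.08 × (0.87 − 1.1) = -0.2484
1/(1 + e^{0.2484}) = 0.4382
P = 0.21 + 0.79 × 0.4382 = 0.5562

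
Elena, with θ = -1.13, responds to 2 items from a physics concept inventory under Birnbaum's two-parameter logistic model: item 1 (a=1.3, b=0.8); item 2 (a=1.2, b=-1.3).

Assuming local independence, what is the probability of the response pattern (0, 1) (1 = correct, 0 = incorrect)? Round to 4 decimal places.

P(θ) = 1 / (1 + exp(−a(θ − b)))
P_1 = 1/(1+e^{2.5090}) = 0.0752
P_2 = 1/(1+e^{-0.2040}) = 0.5508
L = (1−P_1) × P_2 = 0.9248 × 0.5508 = 0.50939

0.5094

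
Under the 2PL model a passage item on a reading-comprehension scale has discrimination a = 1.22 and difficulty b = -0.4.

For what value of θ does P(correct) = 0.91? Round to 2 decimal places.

1.50

P(θ) = 1 / (1 + exp(−a(θ − b)))
logit = ln(0.9100/0.0900) = 2.3136
θ = b + logit/(a) = -0.4 + 2.3136/1.2200 = 1.4964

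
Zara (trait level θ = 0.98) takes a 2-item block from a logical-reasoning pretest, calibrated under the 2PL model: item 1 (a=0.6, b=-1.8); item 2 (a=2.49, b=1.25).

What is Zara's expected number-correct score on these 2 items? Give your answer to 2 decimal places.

1.18

P(θ) = 1 / (1 + exp(−a(θ − b)))
P_1 = 1/(1+e^{-1.6680}) = 0.8413
P_2 = 1/(1+e^{0.6723}) = 0.3380
E[score] = 0.8413 + 0.3380 = 1.1793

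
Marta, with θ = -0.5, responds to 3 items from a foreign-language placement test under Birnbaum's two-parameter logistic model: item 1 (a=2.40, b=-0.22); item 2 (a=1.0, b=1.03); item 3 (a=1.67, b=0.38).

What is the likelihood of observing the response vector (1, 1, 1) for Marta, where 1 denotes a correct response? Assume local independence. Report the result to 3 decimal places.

P(θ) = 1 / (1 + exp(−a(θ − b)))
P_1 = 1/(1+e^{0.6720}) = 0.3380
P_2 = 1/(1+e^{1.5300}) = 0.1780
P_3 = 1/(1+e^{1.4696}) = 0.1870
L = P_1 × P_2 × P_3 = 0.3380 × 0.1780 × 0.1870 = 0.01125

0.011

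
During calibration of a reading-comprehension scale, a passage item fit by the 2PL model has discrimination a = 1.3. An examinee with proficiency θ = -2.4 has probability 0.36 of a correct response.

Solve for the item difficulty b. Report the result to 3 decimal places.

-1.957

P(θ) = 1 / (1 + exp(−a(θ − b)))
logit(0.36) = ln(0.36/0.64) = -0.5754
b = θ − logit/(a) = -2.4 − (-0.5754)/1.3000 = -1.9574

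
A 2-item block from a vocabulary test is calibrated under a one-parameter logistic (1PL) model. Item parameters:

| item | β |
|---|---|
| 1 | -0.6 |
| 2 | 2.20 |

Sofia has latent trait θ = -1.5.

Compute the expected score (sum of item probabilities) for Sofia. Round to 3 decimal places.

P(θ) = 1 / (1 + exp(−(θ − β)))
P_1 = 1/(1+e^{0.9000}) = 0.2891
P_2 = 1/(1+e^{3.7000}) = 0.0241
E[score] = 0.2891 + 0.0241 = 0.3132

0.313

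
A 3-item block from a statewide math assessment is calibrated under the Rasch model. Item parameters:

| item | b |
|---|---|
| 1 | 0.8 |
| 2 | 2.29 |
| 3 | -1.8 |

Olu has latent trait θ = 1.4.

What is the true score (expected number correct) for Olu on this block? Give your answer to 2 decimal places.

1.90

P(θ) = 1 / (1 + exp(−(θ − b)))
P_1 = 1/(1+e^{-0.6000}) = 0.6457
P_2 = 1/(1+e^{0.8900}) = 0.2911
P_3 = 1/(1+e^{-3.2000}) = 0.9608
E[score] = 0.6457 + 0.2911 + 0.9608 = 1.8976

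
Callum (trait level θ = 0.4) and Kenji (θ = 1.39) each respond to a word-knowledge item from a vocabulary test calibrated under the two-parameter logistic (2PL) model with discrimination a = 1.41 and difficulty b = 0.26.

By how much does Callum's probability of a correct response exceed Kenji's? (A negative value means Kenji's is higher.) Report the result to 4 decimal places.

-0.2819

P(θ) = 1 / (1 + exp(−a(θ − b)))
P(Callum) = 0.5492  [exponent 0.1974]
P(Kenji) = 0.8311  [exponent 1.5933]
Difference = 0.5492 − 0.8311 = -0.2819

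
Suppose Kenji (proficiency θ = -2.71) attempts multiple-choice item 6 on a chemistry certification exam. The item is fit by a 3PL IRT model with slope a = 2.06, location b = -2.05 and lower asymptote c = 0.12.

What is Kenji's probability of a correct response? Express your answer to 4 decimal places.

P(θ) = c + (1 − c) · 1 / (1 + exp(−a(θ − b)))
Exponent: 2.06 × (-2.71 − (-2.05)) = -1.3596
1/(1 + e^{1.3596}) = 0.2043
P = 0.12 + 0.88 × 0.2043 = 0.2998

0.2998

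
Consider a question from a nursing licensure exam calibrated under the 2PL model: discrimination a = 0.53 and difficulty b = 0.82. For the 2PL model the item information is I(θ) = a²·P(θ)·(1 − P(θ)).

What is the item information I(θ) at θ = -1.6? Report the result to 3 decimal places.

0.048

P = 1/(1+e^{1.2826}) = 0.2171
P(1−P) = 0.2171 × 0.7829 = 0.1700
I = a² × P(1−P) = 0.53² × 0.1700 = 0.04775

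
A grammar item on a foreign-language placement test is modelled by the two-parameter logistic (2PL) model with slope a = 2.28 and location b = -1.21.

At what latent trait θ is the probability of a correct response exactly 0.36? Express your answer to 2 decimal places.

P(θ) = 1 / (1 + exp(−a(θ − b)))
logit = ln(0.3600/0.6400) = -0.5754
θ = b + logit/(a) = -1.21 + (-0.5754)/2.2800 = -1.4624

-1.46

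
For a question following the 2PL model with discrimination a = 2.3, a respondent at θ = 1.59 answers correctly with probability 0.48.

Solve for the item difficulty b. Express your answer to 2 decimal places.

1.62

P(θ) = 1 / (1 + exp(−a(θ − b)))
logit(0.48) = ln(0.48/0.52) = -0.0800
b = θ − logit/(a) = 1.59 − (-0.0800)/2.3000 = 1.6248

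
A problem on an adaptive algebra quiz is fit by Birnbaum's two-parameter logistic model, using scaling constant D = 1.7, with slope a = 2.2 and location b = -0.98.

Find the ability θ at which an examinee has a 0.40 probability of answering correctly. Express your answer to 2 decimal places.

P(θ) = 1 / (1 + exp(−D·a(θ − b)))
logit = ln(0.4000/0.6000) = -0.4055
θ = b + logit/(1.7·a) = -0.98 + (-0.4055)/3.7400 = -1.0884

-1.09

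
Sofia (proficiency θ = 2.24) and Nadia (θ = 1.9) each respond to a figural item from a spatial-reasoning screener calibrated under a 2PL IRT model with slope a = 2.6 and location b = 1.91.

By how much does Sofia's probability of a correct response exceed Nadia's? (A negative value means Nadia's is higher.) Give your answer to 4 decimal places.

0.2087

P(θ) = 1 / (1 + exp(−a(θ − b)))
P(Sofia) = 0.7022  [exponent 0.8580]
P(Nadia) = 0.4935  [exponent -0.0260]
Difference = 0.7022 − 0.4935 = 0.2087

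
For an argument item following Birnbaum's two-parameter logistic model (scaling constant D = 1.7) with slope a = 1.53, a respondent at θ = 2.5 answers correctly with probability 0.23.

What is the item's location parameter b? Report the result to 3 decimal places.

2.965

P(θ) = 1 / (1 + exp(−D·a(θ − b)))
logit(0.23) = ln(0.23/0.77) = -1.2083
b = θ − logit/(1.7·a) = 2.5 − (-1.2083)/2.6010 = 2.9646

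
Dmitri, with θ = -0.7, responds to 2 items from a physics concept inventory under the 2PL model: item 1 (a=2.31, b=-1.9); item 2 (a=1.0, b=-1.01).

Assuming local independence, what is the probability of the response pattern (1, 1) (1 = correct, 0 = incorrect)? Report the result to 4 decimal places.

P(θ) = 1 / (1 + exp(−a(θ − b)))
P_1 = 1/(1+e^{-2.7720}) = 0.9411
P_2 = 1/(1+e^{-0.3100}) = 0.5769
L = P_1 × P_2 = 0.9411 × 0.5769 = 0.54293

0.5429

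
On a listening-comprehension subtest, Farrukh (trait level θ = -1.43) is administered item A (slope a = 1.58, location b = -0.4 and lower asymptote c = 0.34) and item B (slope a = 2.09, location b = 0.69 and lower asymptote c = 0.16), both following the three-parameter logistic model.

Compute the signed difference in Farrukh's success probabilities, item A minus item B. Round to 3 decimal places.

0.278

P(θ) = c + (1 − c) · 1 / (1 + exp(−a(θ − b)))
P_A = 0.4484
P_B = 0.1699
P_A − P_B = 0.2785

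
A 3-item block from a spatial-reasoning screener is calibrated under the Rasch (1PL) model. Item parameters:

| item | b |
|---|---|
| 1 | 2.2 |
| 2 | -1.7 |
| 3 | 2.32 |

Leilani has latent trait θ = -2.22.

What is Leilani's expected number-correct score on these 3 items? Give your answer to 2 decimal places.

P(θ) = 1 / (1 + exp(−(θ − b)))
P_1 = 1/(1+e^{4.4200}) = 0.0119
P_2 = 1/(1+e^{0.5200}) = 0.3729
P_3 = 1/(1+e^{4.5400}) = 0.0106
E[score] = 0.0119 + 0.3729 + 0.0106 = 0.3953

0.40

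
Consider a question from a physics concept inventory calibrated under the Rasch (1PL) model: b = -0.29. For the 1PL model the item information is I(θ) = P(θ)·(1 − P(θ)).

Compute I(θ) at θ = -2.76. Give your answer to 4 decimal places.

P = 1/(1+e^{2.4700}) = 0.0780
P(1−P) = 0.0780 × 0.9220 = 0.0719
I = P(1−P) = 0.07191

0.0719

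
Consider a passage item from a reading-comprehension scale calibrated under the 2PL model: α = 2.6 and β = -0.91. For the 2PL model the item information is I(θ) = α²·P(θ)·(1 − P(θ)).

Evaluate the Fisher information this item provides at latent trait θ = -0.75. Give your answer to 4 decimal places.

1.6189

P = 1/(1+e^{-0.4160}) = 0.6025
P(1−P) = 0.6025 × 0.3975 = 0.2395
I = α² × P(1−P) = 2.6² × 0.2395 = 1.61894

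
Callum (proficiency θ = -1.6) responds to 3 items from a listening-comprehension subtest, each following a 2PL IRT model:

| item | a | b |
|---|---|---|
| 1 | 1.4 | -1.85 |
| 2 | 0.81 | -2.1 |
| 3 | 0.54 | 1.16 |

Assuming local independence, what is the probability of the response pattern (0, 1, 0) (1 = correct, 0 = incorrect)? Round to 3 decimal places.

0.202

P(θ) = 1 / (1 + exp(−a(θ − b)))
P_1 = 1/(1+e^{-0.3500}) = 0.5866
P_2 = 1/(1+e^{-0.4050}) = 0.5999
P_3 = 1/(1+e^{1.4904}) = 0.1839
L = (1−P_1) × P_2 × (1−P_3) = 0.4134 × 0.5999 × 0.8161 = 0.20239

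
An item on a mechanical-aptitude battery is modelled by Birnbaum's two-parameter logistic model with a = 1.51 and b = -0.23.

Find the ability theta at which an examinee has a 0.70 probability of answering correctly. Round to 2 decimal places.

0.33

P(theta) = 1 / (1 + exp(−a(theta − b)))
logit = ln(0.7000/0.3000) = 0.8473
theta = b + logit/(a) = -0.23 + 0.8473/1.5100 = 0.3311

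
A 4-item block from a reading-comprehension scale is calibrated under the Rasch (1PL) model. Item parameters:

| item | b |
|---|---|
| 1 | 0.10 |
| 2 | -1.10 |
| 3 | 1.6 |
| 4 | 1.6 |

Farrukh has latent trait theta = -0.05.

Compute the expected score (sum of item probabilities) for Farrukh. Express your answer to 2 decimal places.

1.53

P(theta) = 1 / (1 + exp(−(theta − b)))
P_1 = 1/(1+e^{0.1500}) = 0.4626
P_2 = 1/(1+e^{-1.0500}) = 0.7408
P_3 = 1/(1+e^{1.6500}) = 0.1611
P_4 = 1/(1+e^{1.6500}) = 0.1611
E[score] = 0.4626 + 0.7408 + 0.1611 + 0.1611 = 1.5256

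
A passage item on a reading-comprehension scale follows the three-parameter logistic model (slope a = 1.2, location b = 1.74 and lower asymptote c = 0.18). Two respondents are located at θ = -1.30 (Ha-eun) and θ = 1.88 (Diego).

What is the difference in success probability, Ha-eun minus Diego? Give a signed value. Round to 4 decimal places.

P(θ) = c + (1 − c) · 1 / (1 + exp(−a(θ − b)))
P(Ha-eun) = 0.2008  [exponent -3.6480]
P(Diego) = 0.6244  [exponent 0.1680]
Difference = 0.2008 − 0.6244 = -0.4235

-0.4235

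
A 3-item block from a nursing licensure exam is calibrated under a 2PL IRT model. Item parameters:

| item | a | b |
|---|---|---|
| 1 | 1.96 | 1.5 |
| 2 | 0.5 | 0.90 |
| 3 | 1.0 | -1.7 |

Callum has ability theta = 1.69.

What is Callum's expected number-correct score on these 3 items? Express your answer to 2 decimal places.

2.16

P(theta) = 1 / (1 + exp(−a(theta − b)))
P_1 = 1/(1+e^{-0.3724}) = 0.5920
P_2 = 1/(1+e^{-0.3950}) = 0.5975
P_3 = 1/(1+e^{-3.3900}) = 0.9674
E[score] = 0.5920 + 0.5975 + 0.9674 = 2.1569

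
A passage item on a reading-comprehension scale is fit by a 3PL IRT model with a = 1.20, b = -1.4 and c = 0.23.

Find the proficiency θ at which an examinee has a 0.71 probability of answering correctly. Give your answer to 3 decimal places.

-0.980

P(θ) = c + (1 − c) · 1 / (1 + exp(−a(θ − b)))
Remove guessing floor: (0.71 − 0.23)/(1 − 0.23) = 0.6234
logit = ln(0.6234/0.3766) = 0.5039
θ = b + logit/(a) = -1.4 + 0.5039/1.2000 = -0.9801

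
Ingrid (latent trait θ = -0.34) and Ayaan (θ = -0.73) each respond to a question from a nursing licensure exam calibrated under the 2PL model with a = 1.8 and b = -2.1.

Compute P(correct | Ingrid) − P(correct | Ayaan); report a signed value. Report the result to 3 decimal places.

0.038

P(θ) = 1 / (1 + exp(−a(θ − b)))
P(Ingrid) = 0.9596  [exponent 3.1680]
P(Ayaan) = 0.9217  [exponent 2.4660]
Difference = 0.9596 − 0.9217 = 0.0379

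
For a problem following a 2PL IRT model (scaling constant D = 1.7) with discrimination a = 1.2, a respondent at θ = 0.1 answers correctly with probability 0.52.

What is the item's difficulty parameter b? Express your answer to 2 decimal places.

0.06

P(θ) = 1 / (1 + exp(−D·a(θ − b)))
logit(0.52) = ln(0.52/0.48) = 0.0800
b = θ − logit/(1.7·a) = 0.1 − 0.0800/2.0400 = 0.0608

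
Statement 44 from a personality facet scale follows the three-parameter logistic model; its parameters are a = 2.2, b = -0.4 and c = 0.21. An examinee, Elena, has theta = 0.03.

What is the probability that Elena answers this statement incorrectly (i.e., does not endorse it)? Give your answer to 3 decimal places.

P(theta) = c + (1 − c) · 1 / (1 + exp(−a(theta − b)))
Exponent: 2.2 × (0.03 − (-0.4)) = 0.9460
1/(1 + e^{-0.9460}) = 0.7203
P = 0.21 + 0.79 × 0.7203 = 0.7790
P(incorrect) = 1 − 0.7790 = 0.2210

0.221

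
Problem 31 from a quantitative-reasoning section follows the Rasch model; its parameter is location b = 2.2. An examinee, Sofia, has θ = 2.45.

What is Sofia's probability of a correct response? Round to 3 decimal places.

0.562

P(θ) = 1 / (1 + exp(−(θ − b)))
Exponent: (2.45 − 2.2) = 0.2500
1/(1 + e^{-0.2500}) = 0.5622
P = 0.5622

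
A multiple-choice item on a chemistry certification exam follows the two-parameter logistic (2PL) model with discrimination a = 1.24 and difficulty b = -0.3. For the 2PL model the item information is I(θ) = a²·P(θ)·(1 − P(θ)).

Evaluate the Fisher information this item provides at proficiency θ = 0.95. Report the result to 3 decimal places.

0.222

P = 1/(1+e^{-1.5500}) = 0.8249
P(1−P) = 0.8249 × 0.1751 = 0.1444
I = a² × P(1−P) = 1.24² × 0.1444 = 0.22208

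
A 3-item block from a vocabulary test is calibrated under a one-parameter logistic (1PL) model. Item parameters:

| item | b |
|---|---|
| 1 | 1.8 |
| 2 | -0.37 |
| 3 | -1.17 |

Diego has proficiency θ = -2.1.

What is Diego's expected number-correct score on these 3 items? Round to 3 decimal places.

P(θ) = 1 / (1 + exp(−(θ − b)))
P_1 = 1/(1+e^{3.9000}) = 0.0198
P_2 = 1/(1+e^{1.7300}) = 0.1506
P_3 = 1/(1+e^{0.9300}) = 0.2829
E[score] = 0.0198 + 0.1506 + 0.2829 = 0.4534

0.453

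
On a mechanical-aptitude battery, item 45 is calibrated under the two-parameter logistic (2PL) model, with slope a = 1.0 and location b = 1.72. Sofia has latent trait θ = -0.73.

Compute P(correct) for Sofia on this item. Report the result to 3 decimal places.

0.079

P(θ) = 1 / (1 + exp(−a(θ − b)))
Exponent: 1.0 × (-0.73 − 1.72) = -2.4500
1/(1 + e^{2.4500}) = 0.0794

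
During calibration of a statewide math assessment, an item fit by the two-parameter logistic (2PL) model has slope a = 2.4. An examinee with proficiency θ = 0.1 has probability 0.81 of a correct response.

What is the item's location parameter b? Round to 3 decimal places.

P(θ) = 1 / (1 + exp(−a(θ − b)))
logit(0.81) = ln(0.81/0.19) = 1.4500
b = θ − logit/(a) = 0.1 − 1.4500/2.4000 = -0.5042

-0.504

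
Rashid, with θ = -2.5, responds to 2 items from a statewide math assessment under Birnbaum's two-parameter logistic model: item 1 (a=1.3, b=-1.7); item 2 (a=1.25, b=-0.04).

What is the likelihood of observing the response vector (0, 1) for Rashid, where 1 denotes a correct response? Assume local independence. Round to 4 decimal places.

0.0326

P(θ) = 1 / (1 + exp(−a(θ − b)))
P_1 = 1/(1+e^{1.0400}) = 0.2611
P_2 = 1/(1+e^{3.0750}) = 0.0442
L = (1−P_1) × P_2 = 0.7389 × 0.0442 = 0.03262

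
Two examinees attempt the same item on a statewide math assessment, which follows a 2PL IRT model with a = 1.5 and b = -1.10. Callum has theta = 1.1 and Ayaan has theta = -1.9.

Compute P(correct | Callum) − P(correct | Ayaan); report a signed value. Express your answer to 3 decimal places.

0.733

P(theta) = 1 / (1 + exp(−a(theta − b)))
P(Callum) = 0.9644  [exponent 3.3000]
P(Ayaan) = 0.2315  [exponent -1.2000]
Difference = 0.9644 − 0.2315 = 0.7330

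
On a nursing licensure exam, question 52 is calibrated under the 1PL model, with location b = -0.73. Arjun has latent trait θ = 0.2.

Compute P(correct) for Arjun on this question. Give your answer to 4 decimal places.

P(θ) = 1 / (1 + exp(−(θ − b)))
Exponent: (0.2 − (-0.73)) = 0.9300
1/(1 + e^{-0.9300}) = 0.7171
P = 0.7171

0.7171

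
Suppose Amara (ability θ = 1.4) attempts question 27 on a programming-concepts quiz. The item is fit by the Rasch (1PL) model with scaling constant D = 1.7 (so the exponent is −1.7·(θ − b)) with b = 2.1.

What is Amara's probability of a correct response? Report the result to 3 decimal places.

P(θ) = 1 / (1 + exp(−D·(θ − b)))
Exponent: 1.7 × (1.4 − 2.1) = -1.1900
1/(1 + e^{1.1900}) = 0.2333
P = 0.2333

0.233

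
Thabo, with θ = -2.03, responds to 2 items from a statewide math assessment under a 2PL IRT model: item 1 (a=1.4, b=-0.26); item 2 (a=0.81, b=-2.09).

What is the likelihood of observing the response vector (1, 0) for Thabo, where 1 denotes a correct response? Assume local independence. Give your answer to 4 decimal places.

0.0378

P(θ) = 1 / (1 + exp(−a(θ − b)))
P_1 = 1/(1+e^{2.4780}) = 0.0774
P_2 = 1/(1+e^{-0.0486}) = 0.5121
L = P_1 × (1−P_2) = 0.0774 × 0.4879 = 0.03777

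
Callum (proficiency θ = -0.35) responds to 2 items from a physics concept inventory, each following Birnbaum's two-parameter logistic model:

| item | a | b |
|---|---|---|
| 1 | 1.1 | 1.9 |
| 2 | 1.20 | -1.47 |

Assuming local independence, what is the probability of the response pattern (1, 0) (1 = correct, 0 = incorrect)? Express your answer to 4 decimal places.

0.0161

P(θ) = 1 / (1 + exp(−a(θ − b)))
P_1 = 1/(1+e^{2.4750}) = 0.0776
P_2 = 1/(1+e^{-1.3440}) = 0.7931
L = P_1 × (1−P_2) = 0.0776 × 0.2069 = 0.01606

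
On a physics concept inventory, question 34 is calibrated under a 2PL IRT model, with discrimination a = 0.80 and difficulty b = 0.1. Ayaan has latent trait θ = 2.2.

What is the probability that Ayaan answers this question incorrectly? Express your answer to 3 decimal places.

0.157

P(θ) = 1 / (1 + exp(−a(θ − b)))
Exponent: 0.80 × (2.2 − 0.1) = 1.6800
1/(1 + e^{-1.6800}) = 0.8429
P(incorrect) = 1 − 0.8429 = 0.1571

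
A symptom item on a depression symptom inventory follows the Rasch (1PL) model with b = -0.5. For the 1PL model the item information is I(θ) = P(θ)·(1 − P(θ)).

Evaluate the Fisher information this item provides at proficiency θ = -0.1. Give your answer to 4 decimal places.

0.2403

P = 1/(1+e^{-0.4000}) = 0.5987
P(1−P) = 0.5987 × 0.4013 = 0.2403
I = P(1−P) = 0.24026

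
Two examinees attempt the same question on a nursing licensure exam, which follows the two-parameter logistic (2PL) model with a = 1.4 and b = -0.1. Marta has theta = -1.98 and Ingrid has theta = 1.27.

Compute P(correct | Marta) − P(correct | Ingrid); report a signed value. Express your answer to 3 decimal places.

-0.805

P(theta) = 1 / (1 + exp(−a(theta − b)))
P(Marta) = 0.0671  [exponent -2.6320]
P(Ingrid) = 0.8719  [exponent 1.9180]
Difference = 0.0671 − 0.8719 = -0.8048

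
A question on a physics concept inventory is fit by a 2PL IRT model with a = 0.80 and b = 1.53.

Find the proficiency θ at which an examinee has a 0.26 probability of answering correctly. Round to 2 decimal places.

0.22

P(θ) = 1 / (1 + exp(−a(θ − b)))
logit = ln(0.2600/0.7400) = -1.0460
θ = b + logit/(a) = 1.53 + (-1.0460)/0.8000 = 0.2225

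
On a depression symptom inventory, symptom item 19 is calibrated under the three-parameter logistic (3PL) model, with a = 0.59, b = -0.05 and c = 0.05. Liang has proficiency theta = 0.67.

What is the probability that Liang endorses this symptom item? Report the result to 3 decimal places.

0.624

P(theta) = c + (1 − c) · 1 / (1 + exp(−a(theta − b)))
Exponent: 0.59 × (0.67 − (-0.05)) = 0.4248
1/(1 + e^{-0.4248}) = 0.6046
P = 0.05 + 0.95 × 0.6046 = 0.6244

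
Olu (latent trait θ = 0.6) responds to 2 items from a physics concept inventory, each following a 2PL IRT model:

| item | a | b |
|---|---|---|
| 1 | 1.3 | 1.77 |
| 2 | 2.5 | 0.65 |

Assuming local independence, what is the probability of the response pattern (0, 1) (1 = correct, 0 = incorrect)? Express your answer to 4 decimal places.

P(θ) = 1 / (1 + exp(−a(θ − b)))
P_1 = 1/(1+e^{1.5210}) = 0.1793
P_2 = 1/(1+e^{0.1250}) = 0.4688
L = (1−P_1) × P_2 = 0.8207 × 0.4688 = 0.38473

0.3847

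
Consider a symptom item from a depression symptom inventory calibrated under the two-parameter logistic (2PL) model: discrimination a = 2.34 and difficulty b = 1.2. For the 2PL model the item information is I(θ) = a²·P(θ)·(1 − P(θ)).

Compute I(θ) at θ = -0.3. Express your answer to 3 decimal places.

0.154

P = 1/(1+e^{3.5100}) = 0.0290
P(1−P) = 0.0290 × 0.9710 = 0.0282
I = a² × P(1−P) = 2.34² × 0.0282 = 0.15434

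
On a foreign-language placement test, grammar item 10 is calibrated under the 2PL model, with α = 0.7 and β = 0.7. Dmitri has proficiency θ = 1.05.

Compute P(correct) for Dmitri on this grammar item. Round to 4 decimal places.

0.5609

P(θ) = 1 / (1 + exp(−α(θ − β)))
Exponent: 0.7 × (1.05 − 0.7) = 0.2450
1/(1 + e^{-0.2450}) = 0.5609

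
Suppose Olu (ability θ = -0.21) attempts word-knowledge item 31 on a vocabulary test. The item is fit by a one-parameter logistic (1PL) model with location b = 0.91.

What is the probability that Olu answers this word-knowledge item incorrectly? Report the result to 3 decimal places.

P(θ) = 1 / (1 + exp(−(θ − b)))
Exponent: (-0.21 − 0.91) = -1.1200
1/(1 + e^{1.1200}) = 0.2460
P = 0.2460
P(incorrect) = 1 − 0.2460 = 0.7540

0.754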